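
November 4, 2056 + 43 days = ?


December 17, 2056

Start: November 4, 2056
Add 43 days
November 4 → December 1: 30 - 4 + 1 = 27 days (43 - 27 = 16 left)
December 1 + 16 = December 17, 2056


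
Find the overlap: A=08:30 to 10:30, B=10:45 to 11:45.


Meeting A: 510-630 (in minutes from midnight)
Meeting B: 645-705
Overlap start = max(510, 645) = 645
Overlap end = min(630, 705) = 630
Overlap = max(0, 630 - 645) = 0 min

0 minutes


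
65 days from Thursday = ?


Saturday

Start: Thursday (index 3)
(3 + 65) mod 7
= 68 mod 7
= 5
Index 5 → Saturday


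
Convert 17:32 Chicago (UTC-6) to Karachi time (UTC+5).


04:32 (next day)

Time difference = UTC+5 - UTC-6 = +11 hours
New hour = (17 + 11) mod 24
= 28 mod 24 = 4
Minutes unchanged → 04:32; 28 ≥ 24 → next day


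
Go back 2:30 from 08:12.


05:42

Start: 492 minutes from midnight
Subtract: 150 minutes
Remaining: 492 - 150 = 342
Hours: 5, Minutes: 42


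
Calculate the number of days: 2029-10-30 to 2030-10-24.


359 days

From October 30, 2029 to October 24, 2030
Rest of October 2029: 31 - 30 = 1
Full months: November 30, December 31, January 31, February 2030 28, March 31, April 30, May 31, June 30, July 31, August 31, September 30
Days into October 2030: 24
Total = 1 + 30 + 31 + 31 + 28 + 31 + 30 + 31 + 30 + 31 + 31 + 30 + 24 = 359 days


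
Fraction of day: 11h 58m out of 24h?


Total minutes: 11×60 + 58 = 718
Day = 24×60 = 1440 minutes
Fraction = 718/1440 ≈ 0.4986
As a percentage: 718/1440 × 100 ≈ 49.86%

0.4986 (49.86%)


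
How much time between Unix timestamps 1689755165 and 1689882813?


Difference = 1689882813 - 1689755165 = 127648 seconds
In hours: 127648 / 3600 ≈ 35.5
In days: 127648 / 86400 ≈ 1.48

127648 seconds (35.5 hours / 1.48 days)


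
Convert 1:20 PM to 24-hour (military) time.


13:20

Input: 1:20 PM
PM: 1 + 12 = 13


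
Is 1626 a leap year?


No

Rules: divisible by 4 AND (not by 100 OR by 400)
1626 ÷ 4 = 406 remainder 2 → not divisible by 4
Not divisible by 4 → not a leap year


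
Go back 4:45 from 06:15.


01:30

Start: 375 minutes from midnight
Subtract: 285 minutes
Remaining: 375 - 285 = 90
Hours: 1, Minutes: 30


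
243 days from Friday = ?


Start: Friday (index 4)
(4 + 243) mod 7
= 247 mod 7
= 2
Index 2 → Wednesday

Wednesday


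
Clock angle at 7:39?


4.5°

Hour hand = 7×30 + 39×0.5 = 229.5°
Minute hand = 39×6 = 234°
Difference = |229.5 - 234| = 4.5°


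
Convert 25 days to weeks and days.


Weeks: 25 ÷ 7 = 3 remainder 4

3 weeks 4 days


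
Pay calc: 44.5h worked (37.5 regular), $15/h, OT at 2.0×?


$772.50

Regular: 37.5h × $15 = $562.50
Overtime: 44.5 - 37.5 = 7.0h
OT pay: 7.0h × $15 × 2.0 = $210.00
Total = $562.50 + $210.00 = $772.50


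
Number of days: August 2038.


31 days

Month: August (month 8)
August has 31 days


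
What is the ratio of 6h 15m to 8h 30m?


25:34 (0.74)

Duration 1: 375 minutes
Duration 2: 510 minutes
Ratio = 375:510
GCD = 15
Simplified = 25:34
As a decimal: 25/34 ≈ 0.74


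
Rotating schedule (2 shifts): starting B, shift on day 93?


Shift B

Shifts: A, B
Start: B (index 1)
Day 93: (1 + 93 - 1) mod 2
= 93 mod 2
= 1
Index 1 → shift B


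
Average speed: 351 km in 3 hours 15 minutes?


108.0 km/h

Distance: 351 km
Time: 3h 15m = 195 min = 195/60 = 13/4 hours
Speed = 351 ÷ (13/4) = 351 × 4 / 13 = 1404/13 = 108.0 km/h


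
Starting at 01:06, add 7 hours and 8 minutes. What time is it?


Start: 66 minutes from midnight
Add: 428 minutes
Total: 494 minutes
Hours: 494 ÷ 60 = 8 remainder 14

08:14


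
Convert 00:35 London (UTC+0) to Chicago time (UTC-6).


18:35 (previous day)

Time difference = UTC-6 - UTC+0 = -6 hours
New hour = (0 -6) mod 24
= -6 mod 24 = 18
Minutes unchanged → 18:35; -6 < 0 → previous day


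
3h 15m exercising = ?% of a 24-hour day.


Time: 195 minutes
Day: 1440 minutes
Percentage = (195/1440) × 100 ≈ 13.5%

13.5%


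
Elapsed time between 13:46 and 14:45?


0h 59m

End time in minutes: 14×60 + 45 = 885
Start time in minutes: 13×60 + 46 = 826
Difference = 885 - 826 = 59 minutes
= 0 hours 59 minutes


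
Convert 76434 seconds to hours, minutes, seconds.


21h 13m 54s

Hours: 76434 ÷ 3600 = 21 remainder 834
Minutes: 834 ÷ 60 = 13 remainder 54
Seconds: 54


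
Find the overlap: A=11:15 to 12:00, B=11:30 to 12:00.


30 minutes

Meeting A: 675-720 (in minutes from midnight)
Meeting B: 690-720
Overlap start = max(675, 690) = 690
Overlap end = min(720, 720) = 720
Overlap = max(0, 720 - 690) = 30 min


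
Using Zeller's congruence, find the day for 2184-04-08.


Thursday

Zeller's congruence:
q=8, m=4, k=84, j=21
h = (8 + ⌊13×5/5⌋ + 84 + ⌊84/4⌋ + ⌊21/4⌋ - 2×21) mod 7
= (8 + 13 + 84 + 21 + 5 - 42) mod 7
= 89 mod 7 = 5
h=5 → Thursday


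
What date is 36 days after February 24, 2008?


March 31, 2008

Start: February 24, 2008
Add 36 days
February 24 → March 1: 29 - 24 + 1 = 6 days (36 - 6 = 30 left)
March 1 + 30 = March 31, 2008


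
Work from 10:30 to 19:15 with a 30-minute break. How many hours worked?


Total time = (19×60+15) - (10×60+30)
= 1155 - 630 = 525 min
Minus break: 525 - 30 = 495 min
= 8h 15m

8h 15m (495 minutes)


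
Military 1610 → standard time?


Hour: 16
16 - 12 = 4 → PM

4:10 PM


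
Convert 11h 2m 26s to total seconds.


39746 seconds

Hours: 11 × 3600 = 39600
Minutes: 2 × 60 = 120
Seconds: 26
Total = 39600 + 120 + 26 = 39746


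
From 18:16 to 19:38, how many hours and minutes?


End time in minutes: 19×60 + 38 = 1178
Start time in minutes: 18×60 + 16 = 1096
Difference = 1178 - 1096 = 82 minutes
= 1 hours 22 minutes

1h 22m


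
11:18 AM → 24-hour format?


Input: 11:18 AM
AM hour stays: 11

11:18


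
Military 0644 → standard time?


Hour: 6
6 < 12 → AM

6:44 AM


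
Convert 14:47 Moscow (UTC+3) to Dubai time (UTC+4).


Time difference = UTC+4 - UTC+3 = +1 hours
New hour = (14 + 1) mod 24
= 15 mod 24 = 15
Minutes unchanged → 15:47

15:47


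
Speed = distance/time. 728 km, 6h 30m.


Distance: 728 km
Time: 6h 30m = 390 min = 390/60 = 13/2 hours
Speed = 728 ÷ (13/2) = 728 × 2 / 13 = 1456/13 = 112.0 km/h

112.0 km/h


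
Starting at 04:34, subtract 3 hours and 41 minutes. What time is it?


Start: 274 minutes from midnight
Subtract: 221 minutes
Remaining: 274 - 221 = 53
Hours: 0, Minutes: 53

00:53


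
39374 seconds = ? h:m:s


10h 56m 14s

Hours: 39374 ÷ 3600 = 10 remainder 3374
Minutes: 3374 ÷ 60 = 56 remainder 14
Seconds: 14


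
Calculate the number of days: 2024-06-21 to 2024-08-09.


From June 21, 2024 to August 9, 2024
Rest of June 2024: 30 - 21 = 9
Full months: July 31
Days into August 2024: 9
Total = 9 + 31 + 9 = 49 days

49 days


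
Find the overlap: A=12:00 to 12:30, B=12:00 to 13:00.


30 minutes

Meeting A: 720-750 (in minutes from midnight)
Meeting B: 720-780
Overlap start = max(720, 720) = 720
Overlap end = min(750, 780) = 750
Overlap = max(0, 750 - 720) = 30 min


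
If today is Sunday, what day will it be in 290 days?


Start: Sunday (index 6)
(6 + 290) mod 7
= 296 mod 7
= 2
Index 2 → Wednesday

Wednesday


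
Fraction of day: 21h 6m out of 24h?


Total minutes: 21×60 + 6 = 1266
Day = 24×60 = 1440 minutes
Fraction = 1266/1440 ≈ 0.8792
As a percentage: 1266/1440 × 100 ≈ 87.92%

0.8792 (87.92%)


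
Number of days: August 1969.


31 days

Month: August (month 8)
August has 31 days


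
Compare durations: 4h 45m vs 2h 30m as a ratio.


19:10 (1.90)

Duration 1: 285 minutes
Duration 2: 150 minutes
Ratio = 285:150
GCD = 15
Simplified = 19:10
As a decimal: 19/10 = 1.90


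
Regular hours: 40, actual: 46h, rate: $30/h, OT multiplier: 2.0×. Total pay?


Regular: 40h × $30 = $1200.00
Overtime: 46 - 40 = 6h
OT pay: 6h × $30 × 2.0 = $360.00
Total = $1200.00 + $360.00 = $1560.00

$1560.00


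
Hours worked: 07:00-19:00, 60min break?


Total time = (19×60+0) - (7×60+0)
= 1140 - 420 = 720 min
Minus break: 720 - 60 = 660 min
= 11h 0m

11h 0m (660 minutes)


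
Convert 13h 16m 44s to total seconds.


Hours: 13 × 3600 = 46800
Minutes: 16 × 60 = 960
Seconds: 44
Total = 46800 + 960 + 44 = 47804

47804 seconds


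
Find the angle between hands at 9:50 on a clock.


5.0°

Hour hand = 9×30 + 50×0.5 = 295.0°
Minute hand = 50×6 = 300°
Difference = |295.0 - 300| = 5.0°


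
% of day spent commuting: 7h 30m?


Time: 450 minutes
Day: 1440 minutes
Percentage = (450/1440) × 100 ≈ 31.3%

31.3%


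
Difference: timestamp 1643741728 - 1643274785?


Difference = 1643741728 - 1643274785 = 466943 seconds
In hours: 466943 / 3600 ≈ 129.7
In days: 466943 / 86400 ≈ 5.40

466943 seconds (129.7 hours / 5.40 days)


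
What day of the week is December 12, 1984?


Zeller's congruence:
q=12, m=12, k=84, j=19
h = (12 + ⌊13×13/5⌋ + 84 + ⌊84/4⌋ + ⌊19/4⌋ - 2×19) mod 7
= (12 + 33 + 84 + 21 + 4 - 38) mod 7
= 116 mod 7 = 4
h=4 → Wednesday

Wednesday


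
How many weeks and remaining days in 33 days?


4 weeks 5 days

Weeks: 33 ÷ 7 = 4 remainder 5


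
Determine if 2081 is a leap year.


Rules: divisible by 4 AND (not by 100 OR by 400)
2081 ÷ 4 = 520 remainder 1 → not divisible by 4
Not divisible by 4 → not a leap year

No


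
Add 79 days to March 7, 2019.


May 25, 2019

Start: March 7, 2019
Add 79 days
March 7 → April 1: 31 - 7 + 1 = 25 days (79 - 25 = 54 left)
April 1 → May 1: 30 - 1 + 1 = 30 days (54 - 30 = 24 left)
May 1 + 24 = May 25, 2019


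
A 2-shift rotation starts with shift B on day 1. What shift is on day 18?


Shift A

Shifts: A, B
Start: B (index 1)
Day 18: (1 + 18 - 1) mod 2
= 18 mod 2
= 0
Index 0 → shift A


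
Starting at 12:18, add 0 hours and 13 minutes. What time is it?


12:31

Start: 738 minutes from midnight
Add: 13 minutes
Total: 751 minutes
Hours: 751 ÷ 60 = 12 remainder 31


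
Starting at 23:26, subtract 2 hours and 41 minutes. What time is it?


20:45

Start: 1406 minutes from midnight
Subtract: 161 minutes
Remaining: 1406 - 161 = 1245
Hours: 20, Minutes: 45


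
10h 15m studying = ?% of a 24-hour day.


42.7%

Time: 615 minutes
Day: 1440 minutes
Percentage = (615/1440) × 100 ≈ 42.7%


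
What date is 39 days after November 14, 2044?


December 23, 2044

Start: November 14, 2044
Add 39 days
November 14 → December 1: 30 - 14 + 1 = 17 days (39 - 17 = 22 left)
December 1 + 22 = December 23, 2044


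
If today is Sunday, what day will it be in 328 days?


Start: Sunday (index 6)
(6 + 328) mod 7
= 334 mod 7
= 5
Index 5 → Saturday

Saturday


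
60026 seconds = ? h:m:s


16h 40m 26s

Hours: 60026 ÷ 3600 = 16 remainder 2426
Minutes: 2426 ÷ 60 = 40 remainder 26
Seconds: 26


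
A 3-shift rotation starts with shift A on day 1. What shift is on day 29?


Shift B

Shifts: A, B, C
Start: A (index 0)
Day 29: (0 + 29 - 1) mod 3
= 28 mod 3
= 1
Index 1 → shift B


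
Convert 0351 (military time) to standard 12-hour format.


Hour: 3
3 < 12 → AM

3:51 AM


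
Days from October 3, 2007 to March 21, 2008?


170 days

From October 3, 2007 to March 21, 2008
Rest of October 2007: 31 - 3 = 28
Full months: November 30, December 31, January 31, February 2008 29
Days into March 2008: 21
Total = 28 + 30 + 31 + 31 + 29 + 21 = 170 days


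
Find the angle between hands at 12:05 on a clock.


27.5°

Hour hand (12 ≡ 0 on the dial): 0×30 + 5×0.5 = 2.5°
Minute hand = 5×6 = 30°
Difference = |2.5 - 30| = 27.5°


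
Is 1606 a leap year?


No

Rules: divisible by 4 AND (not by 100 OR by 400)
1606 ÷ 4 = 401 remainder 2 → not divisible by 4
Not divisible by 4 → not a leap year


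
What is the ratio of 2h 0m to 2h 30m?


4:5 (0.80)

Duration 1: 120 minutes
Duration 2: 150 minutes
Ratio = 120:150
GCD = 30
Simplified = 4:5
As a decimal: 4/5 = 0.80


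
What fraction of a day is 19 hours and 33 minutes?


0.8146 (81.46%)

Total minutes: 19×60 + 33 = 1173
Day = 24×60 = 1440 minutes
Fraction = 1173/1440 ≈ 0.8146
As a percentage: 1173/1440 × 100 ≈ 81.46%


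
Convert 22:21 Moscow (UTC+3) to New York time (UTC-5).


14:21

Time difference = UTC-5 - UTC+3 = -8 hours
New hour = (22 -8) mod 24
= 14 mod 24 = 14
Minutes unchanged → 14:21


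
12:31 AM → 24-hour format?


Input: 12:31 AM
12 AM → 00 (midnight)

00:31


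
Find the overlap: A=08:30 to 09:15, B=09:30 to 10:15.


0 minutes

Meeting A: 510-555 (in minutes from midnight)
Meeting B: 570-615
Overlap start = max(510, 570) = 570
Overlap end = min(555, 615) = 555
Overlap = max(0, 555 - 570) = 0 min


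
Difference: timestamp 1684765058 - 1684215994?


549064 seconds (152.5 hours / 6.35 days)

Difference = 1684765058 - 1684215994 = 549064 seconds
In hours: 549064 / 3600 ≈ 152.5
In days: 549064 / 86400 ≈ 6.35


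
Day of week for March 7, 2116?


Zeller's congruence:
q=7, m=3, k=16, j=21
h = (7 + ⌊13×4/5⌋ + 16 + ⌊16/4⌋ + ⌊21/4⌋ - 2×21) mod 7
= (7 + 10 + 16 + 4 + 5 - 42) mod 7
= 0 mod 7 = 0
h=0 → Saturday

Saturday


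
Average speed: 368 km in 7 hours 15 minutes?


Distance: 368 km
Time: 7h 15m = 435 min = 435/60 = 29/4 hours
Speed = 368 ÷ (29/4) = 368 × 4 / 29 = 1472/29 ≈ 50.8 km/h

50.8 km/h


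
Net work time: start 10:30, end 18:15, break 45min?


Total time = (18×60+15) - (10×60+30)
= 1095 - 630 = 465 min
Minus break: 465 - 45 = 420 min
= 7h 0m

7h 0m (420 minutes)


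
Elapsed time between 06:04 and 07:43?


End time in minutes: 7×60 + 43 = 463
Start time in minutes: 6×60 + 4 = 364
Difference = 463 - 364 = 99 minutes
= 1 hours 39 minutes

1h 39m


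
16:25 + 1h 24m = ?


Start: 985 minutes from midnight
Add: 84 minutes
Total: 1069 minutes
Hours: 1069 ÷ 60 = 17 remainder 49

17:49


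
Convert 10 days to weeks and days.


1 weeks 3 days

Weeks: 10 ÷ 7 = 1 remainder 3


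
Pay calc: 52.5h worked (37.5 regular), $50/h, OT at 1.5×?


$3000.00

Regular: 37.5h × $50 = $1875.00
Overtime: 52.5 - 37.5 = 15.0h
OT pay: 15.0h × $50 × 1.5 = $1125.00
Total = $1875.00 + $1125.00 = $3000.00


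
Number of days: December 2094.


31 days

Month: December (month 12)
December has 31 days


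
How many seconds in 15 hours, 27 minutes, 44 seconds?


Hours: 15 × 3600 = 54000
Minutes: 27 × 60 = 1620
Seconds: 44
Total = 54000 + 1620 + 44 = 55664

55664 seconds


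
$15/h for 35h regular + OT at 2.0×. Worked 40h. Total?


$675.00

Regular: 35h × $15 = $525.00
Overtime: 40 - 35 = 5h
OT pay: 5h × $15 × 2.0 = $150.00
Total = $525.00 + $150.00 = $675.00


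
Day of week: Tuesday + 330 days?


Wednesday

Start: Tuesday (index 1)
(1 + 330) mod 7
= 331 mod 7
= 2
Index 2 → Wednesday


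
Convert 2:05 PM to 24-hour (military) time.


14:05

Input: 2:05 PM
PM: 2 + 12 = 14


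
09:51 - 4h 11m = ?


Start: 591 minutes from midnight
Subtract: 251 minutes
Remaining: 591 - 251 = 340
Hours: 5, Minutes: 40

05:40


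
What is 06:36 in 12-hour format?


6:36 AM

Hour: 6
6 < 12 → AM


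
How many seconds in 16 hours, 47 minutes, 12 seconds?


60432 seconds

Hours: 16 × 3600 = 57600
Minutes: 47 × 60 = 2820
Seconds: 12
Total = 57600 + 2820 + 12 = 60432


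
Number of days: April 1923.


30 days

Month: April (month 4)
April has 30 days


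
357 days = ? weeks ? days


Weeks: 357 ÷ 7 = 51 remainder 0

51 weeks 0 days


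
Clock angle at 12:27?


148.5°

Hour hand (12 ≡ 0 on the dial): 0×30 + 27×0.5 = 13.5°
Minute hand = 27×6 = 162°
Difference = |13.5 - 162| = 148.5°


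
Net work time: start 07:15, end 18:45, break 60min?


Total time = (18×60+45) - (7×60+15)
= 1125 - 435 = 690 min
Minus break: 690 - 60 = 630 min
= 10h 30m

10h 30m (630 minutes)


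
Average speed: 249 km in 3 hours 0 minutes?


83.0 km/h

Distance: 249 km
Time: 3 hours
Speed = 249 / 3 = 83.0 km/h


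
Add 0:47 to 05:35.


06:22

Start: 335 minutes from midnight
Add: 47 minutes
Total: 382 minutes
Hours: 382 ÷ 60 = 6 remainder 22


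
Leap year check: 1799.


No

Rules: divisible by 4 AND (not by 100 OR by 400)
1799 ÷ 4 = 449 remainder 3 → not divisible by 4
Not divisible by 4 → not a leap year


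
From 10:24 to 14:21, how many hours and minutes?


End time in minutes: 14×60 + 21 = 861
Start time in minutes: 10×60 + 24 = 624
Difference = 861 - 624 = 237 minutes
= 3 hours 57 minutes

3h 57m


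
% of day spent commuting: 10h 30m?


43.8%

Time: 630 minutes
Day: 1440 minutes
Percentage = (630/1440) × 100 ≈ 43.8%


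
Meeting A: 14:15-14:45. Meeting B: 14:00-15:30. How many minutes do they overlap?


30 minutes

Meeting A: 855-885 (in minutes from midnight)
Meeting B: 840-930
Overlap start = max(855, 840) = 855
Overlap end = min(885, 930) = 885
Overlap = max(0, 885 - 855) = 30 min


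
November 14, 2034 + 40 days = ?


December 24, 2034

Start: November 14, 2034
Add 40 days
November 14 → December 1: 30 - 14 + 1 = 17 days (40 - 17 = 23 left)
December 1 + 23 = December 24, 2034


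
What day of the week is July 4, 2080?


Thursday

Zeller's congruence:
q=4, m=7, k=80, j=20
h = (4 + ⌊13×8/5⌋ + 80 + ⌊80/4⌋ + ⌊20/4⌋ - 2×20) mod 7
= (4 + 20 + 80 + 20 + 5 - 40) mod 7
= 89 mod 7 = 5
h=5 → Thursday


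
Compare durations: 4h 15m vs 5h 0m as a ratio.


Duration 1: 255 minutes
Duration 2: 300 minutes
Ratio = 255:300
GCD = 15
Simplified = 17:20
As a decimal: 17/20 = 0.85

17:20 (0.85)


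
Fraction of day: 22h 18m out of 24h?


0.9292 (92.92%)

Total minutes: 22×60 + 18 = 1338
Day = 24×60 = 1440 minutes
Fraction = 1338/1440 ≈ 0.9292
As a percentage: 1338/1440 × 100 ≈ 92.92%


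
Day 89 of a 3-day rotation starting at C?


Shift A

Shifts: A, B, C
Start: C (index 2)
Day 89: (2 + 89 - 1) mod 3
= 90 mod 3
= 0
Index 0 → shift A


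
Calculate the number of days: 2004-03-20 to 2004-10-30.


224 days

From March 20, 2004 to October 30, 2004
Rest of March 2004: 31 - 20 = 11
Full months: April 30, May 31, June 30, July 31, August 31, September 30
Days into October 2004: 30
Total = 11 + 30 + 31 + 30 + 31 + 31 + 30 + 30 = 224 days


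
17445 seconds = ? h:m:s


4h 50m 45s

Hours: 17445 ÷ 3600 = 4 remainder 3045
Minutes: 3045 ÷ 60 = 50 remainder 45
Seconds: 45


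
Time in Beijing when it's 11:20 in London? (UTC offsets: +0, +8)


19:20

Time difference = UTC+8 - UTC+0 = +8 hours
New hour = (11 + 8) mod 24
= 19 mod 24 = 19
Minutes unchanged → 19:20


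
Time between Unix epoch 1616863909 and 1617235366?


371457 seconds (103.2 hours / 4.30 days)

Difference = 1617235366 - 1616863909 = 371457 seconds
In hours: 371457 / 3600 ≈ 103.2
In days: 371457 / 86400 ≈ 4.30


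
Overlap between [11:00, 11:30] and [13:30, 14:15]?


Meeting A: 660-690 (in minutes from midnight)
Meeting B: 810-855
Overlap start = max(660, 810) = 810
Overlap end = min(690, 855) = 690
Overlap = max(0, 690 - 810) = 0 min

0 minutes


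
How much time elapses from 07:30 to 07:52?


End time in minutes: 7×60 + 52 = 472
Start time in minutes: 7×60 + 30 = 450
Difference = 472 - 450 = 22 minutes
= 0 hours 22 minutes

0h 22m


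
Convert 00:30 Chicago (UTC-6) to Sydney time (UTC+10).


16:30

Time difference = UTC+10 - UTC-6 = +16 hours
New hour = (0 + 16) mod 24
= 16 mod 24 = 16
Minutes unchanged → 16:30


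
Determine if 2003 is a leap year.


No

Rules: divisible by 4 AND (not by 100 OR by 400)
2003 ÷ 4 = 500 remainder 3 → not divisible by 4
Not divisible by 4 → not a leap year


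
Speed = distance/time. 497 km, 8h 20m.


59.6 km/h

Distance: 497 km
Time: 8h 20m = 500 min = 500/60 = 25/3 hours
Speed = 497 ÷ (25/3) = 497 × 3 / 25 = 1491/25 ≈ 59.6 km/h


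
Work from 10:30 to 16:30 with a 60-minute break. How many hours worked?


Total time = (16×60+30) - (10×60+30)
= 990 - 630 = 360 min
Minus break: 360 - 60 = 300 min
= 5h 0m

5h 0m (300 minutes)


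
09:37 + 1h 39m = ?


Start: 577 minutes from midnight
Add: 99 minutes
Total: 676 minutes
Hours: 676 ÷ 60 = 11 remainder 16

11:16


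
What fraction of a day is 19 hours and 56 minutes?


0.8306 (83.06%)

Total minutes: 19×60 + 56 = 1196
Day = 24×60 = 1440 minutes
Fraction = 1196/1440 ≈ 0.8306
As a percentage: 1196/1440 × 100 ≈ 83.06%


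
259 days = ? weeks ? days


37 weeks 0 days

Weeks: 259 ÷ 7 = 37 remainder 0


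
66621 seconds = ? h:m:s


Hours: 66621 ÷ 3600 = 18 remainder 1821
Minutes: 1821 ÷ 60 = 30 remainder 21
Seconds: 21

18h 30m 21s


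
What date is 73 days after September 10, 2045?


Start: September 10, 2045
Add 73 days
September 10 → October 1: 30 - 10 + 1 = 21 days (73 - 21 = 52 left)
October 1 → November 1: 31 - 1 + 1 = 31 days (52 - 31 = 21 left)
November 1 + 21 = November 22, 2045

November 22, 2045


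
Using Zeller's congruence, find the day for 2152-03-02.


Zeller's congruence:
q=2, m=3, k=52, j=21
h = (2 + ⌊13×4/5⌋ + 52 + ⌊52/4⌋ + ⌊21/4⌋ - 2×21) mod 7
= (2 + 10 + 52 + 13 + 5 - 42) mod 7
= 40 mod 7 = 5
h=5 → Thursday

Thursday


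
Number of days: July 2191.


Month: July (month 7)
July has 31 days

31 days


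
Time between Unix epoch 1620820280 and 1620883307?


Difference = 1620883307 - 1620820280 = 63027 seconds
In hours: 63027 / 3600 ≈ 17.5
In days: 63027 / 86400 ≈ 0.73

63027 seconds (17.5 hours / 0.73 days)


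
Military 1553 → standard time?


Hour: 15
15 - 12 = 3 → PM

3:53 PM


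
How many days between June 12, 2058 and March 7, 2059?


268 days

From June 12, 2058 to March 7, 2059
Rest of June 2058: 30 - 12 = 18
Full months: July 31, August 31, September 30, October 31, November 30, December 31, January 31, February 2059 28
Days into March 2059: 7
Total = 18 + 31 + 31 + 30 + 31 + 30 + 31 + 31 + 28 + 7 = 268 days


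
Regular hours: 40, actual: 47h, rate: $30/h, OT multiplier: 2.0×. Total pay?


$1620.00

Regular: 40h × $30 = $1200.00
Overtime: 47 - 40 = 7h
OT pay: 7h × $30 × 2.0 = $420.00
Total = $1200.00 + $420.00 = $1620.00


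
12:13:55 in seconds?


Hours: 12 × 3600 = 43200
Minutes: 13 × 60 = 780
Seconds: 55
Total = 43200 + 780 + 55 = 44035

44035 seconds


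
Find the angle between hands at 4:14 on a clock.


Hour hand = 4×30 + 14×0.5 = 127.0°
Minute hand = 14×6 = 84°
Difference = |127.0 - 84| = 43.0°

43.0°


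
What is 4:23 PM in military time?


16:23

Input: 4:23 PM
PM: 4 + 12 = 16


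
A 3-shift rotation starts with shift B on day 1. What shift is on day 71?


Shifts: A, B, C
Start: B (index 1)
Day 71: (1 + 71 - 1) mod 3
= 71 mod 3
= 2
Index 2 → shift C

Shift C


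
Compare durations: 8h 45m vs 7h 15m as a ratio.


35:29 (1.21)

Duration 1: 525 minutes
Duration 2: 435 minutes
Ratio = 525:435
GCD = 15
Simplified = 35:29
As a decimal: 35/29 ≈ 1.21


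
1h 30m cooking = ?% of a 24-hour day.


6.3%

Time: 90 minutes
Day: 1440 minutes
Percentage = (90/1440) × 100 ≈ 6.3%


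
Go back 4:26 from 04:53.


00:27

Start: 293 minutes from midnight
Subtract: 266 minutes
Remaining: 293 - 266 = 27
Hours: 0, Minutes: 27


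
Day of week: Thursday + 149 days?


Saturday

Start: Thursday (index 3)
(3 + 149) mod 7
= 152 mod 7
= 5
Index 5 → Saturday


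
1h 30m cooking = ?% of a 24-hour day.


6.3%

Time: 90 minutes
Day: 1440 minutes
Percentage = (90/1440) × 100 ≈ 6.3%


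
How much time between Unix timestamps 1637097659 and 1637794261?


Difference = 1637794261 - 1637097659 = 696602 seconds
In hours: 696602 / 3600 ≈ 193.5
In days: 696602 / 86400 ≈ 8.06

696602 seconds (193.5 hours / 8.06 days)


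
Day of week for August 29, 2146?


Monday

Zeller's congruence:
q=29, m=8, k=46, j=21
h = (29 + ⌊13×9/5⌋ + 46 + ⌊46/4⌋ + ⌊21/4⌋ - 2×21) mod 7
= (29 + 23 + 46 + 11 + 5 - 42) mod 7
= 72 mod 7 = 2
h=2 → Monday


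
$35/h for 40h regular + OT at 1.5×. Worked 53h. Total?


$2082.50

Regular: 40h × $35 = $1400.00
Overtime: 53 - 40 = 13h
OT pay: 13h × $35 × 1.5 = $682.50
Total = $1400.00 + $682.50 = $2082.50


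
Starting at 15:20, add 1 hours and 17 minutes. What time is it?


Start: 920 minutes from midnight
Add: 77 minutes
Total: 997 minutes
Hours: 997 ÷ 60 = 16 remainder 37

16:37


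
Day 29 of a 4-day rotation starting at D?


Shifts: A, B, C, D
Start: D (index 3)
Day 29: (3 + 29 - 1) mod 4
= 31 mod 4
= 3
Index 3 → shift D

Shift D


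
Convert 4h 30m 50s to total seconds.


Hours: 4 × 3600 = 14400
Minutes: 30 × 60 = 1800
Seconds: 50
Total = 14400 + 1800 + 50 = 16250

16250 seconds


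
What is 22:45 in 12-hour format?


10:45 PM

Hour: 22
22 - 12 = 10 → PM


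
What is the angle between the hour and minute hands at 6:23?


53.5°

Hour hand = 6×30 + 23×0.5 = 191.5°
Minute hand = 23×6 = 138°
Difference = |191.5 - 138| = 53.5°


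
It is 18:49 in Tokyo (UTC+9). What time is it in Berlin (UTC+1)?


10:49

Time difference = UTC+1 - UTC+9 = -8 hours
New hour = (18 -8) mod 24
= 10 mod 24 = 10
Minutes unchanged → 10:49


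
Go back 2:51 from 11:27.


08:36

Start: 687 minutes from midnight
Subtract: 171 minutes
Remaining: 687 - 171 = 516
Hours: 8, Minutes: 36


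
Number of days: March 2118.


31 days

Month: March (month 3)
March has 31 days


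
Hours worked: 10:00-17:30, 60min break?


Total time = (17×60+30) - (10×60+0)
= 1050 - 600 = 450 min
Minus break: 450 - 60 = 390 min
= 6h 30m

6h 30m (390 minutes)


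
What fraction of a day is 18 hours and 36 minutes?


Total minutes: 18×60 + 36 = 1116
Day = 24×60 = 1440 minutes
Fraction = 1116/1440 = 0.7750
As a percentage: 1116/1440 × 100 = 77.50%

0.7750 (77.50%)


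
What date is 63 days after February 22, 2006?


Start: February 22, 2006
Add 63 days
February 22 → March 1: 28 - 22 + 1 = 7 days (63 - 7 = 56 left)
March 1 → April 1: 31 - 1 + 1 = 31 days (56 - 31 = 25 left)
April 1 + 25 = April 26, 2006

April 26, 2006


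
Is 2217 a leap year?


No

Rules: divisible by 4 AND (not by 100 OR by 400)
2217 ÷ 4 = 554 remainder 1 → not divisible by 4
Not divisible by 4 → not a leap year


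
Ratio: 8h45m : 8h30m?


Duration 1: 525 minutes
Duration 2: 510 minutes
Ratio = 525:510
GCD = 15
Simplified = 35:34
As a decimal: 35/34 ≈ 1.03

35:34 (1.03)


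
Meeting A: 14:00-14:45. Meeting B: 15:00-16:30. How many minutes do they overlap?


0 minutes

Meeting A: 840-885 (in minutes from midnight)
Meeting B: 900-990
Overlap start = max(840, 900) = 900
Overlap end = min(885, 990) = 885
Overlap = max(0, 885 - 900) = 0 min


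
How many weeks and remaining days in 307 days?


Weeks: 307 ÷ 7 = 43 remainder 6

43 weeks 6 days


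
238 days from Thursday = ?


Start: Thursday (index 3)
(3 + 238) mod 7
= 241 mod 7
= 3
Index 3 → Thursday

Thursday


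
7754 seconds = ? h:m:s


2h 9m 14s

Hours: 7754 ÷ 3600 = 2 remainder 554
Minutes: 554 ÷ 60 = 9 remainder 14
Seconds: 14


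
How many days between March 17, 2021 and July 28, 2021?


From March 17, 2021 to July 28, 2021
Rest of March 2021: 31 - 17 = 14
Full months: April 30, May 31, June 30
Days into July 2021: 28
Total = 14 + 30 + 31 + 30 + 28 = 133 days

133 days


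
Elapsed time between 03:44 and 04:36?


End time in minutes: 4×60 + 36 = 276
Start time in minutes: 3×60 + 44 = 224
Difference = 276 - 224 = 52 minutes
= 0 hours 52 minutes

0h 52m


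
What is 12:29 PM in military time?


12:29

Input: 12:29 PM
12 PM → 12 (noon)


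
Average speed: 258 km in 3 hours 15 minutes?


Distance: 258 km
Time: 3h 15m = 195 min = 195/60 = 13/4 hours
Speed = 258 ÷ (13/4) = 258 × 4 / 13 = 1032/13 ≈ 79.4 km/h

79.4 km/h


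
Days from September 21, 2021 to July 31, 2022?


From September 21, 2021 to July 31, 2022
Rest of September 2021: 30 - 21 = 9
Full months: October 31, November 30, December 31, January 31, February 2022 28, March 31, April 30, May 31, June 30
Days into July 2022: 31
Total = 9 + 31 + 30 + 31 + 31 + 28 + 31 + 30 + 31 + 30 + 31 = 313 days

313 days


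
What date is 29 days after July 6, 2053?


August 4, 2053

Start: July 6, 2053
Add 29 days
July 6 → August 1: 31 - 6 + 1 = 26 days (29 - 26 = 3 left)
August 1 + 3 = August 4, 2053


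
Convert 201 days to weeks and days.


28 weeks 5 days

Weeks: 201 ÷ 7 = 28 remainder 5


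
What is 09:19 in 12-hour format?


9:19 AM

Hour: 9
9 < 12 → AM


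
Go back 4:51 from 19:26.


14:35

Start: 1166 minutes from midnight
Subtract: 291 minutes
Remaining: 1166 - 291 = 875
Hours: 14, Minutes: 35


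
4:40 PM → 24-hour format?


Input: 4:40 PM
PM: 4 + 12 = 16

16:40


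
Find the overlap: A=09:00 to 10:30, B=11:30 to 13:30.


0 minutes

Meeting A: 540-630 (in minutes from midnight)
Meeting B: 690-810
Overlap start = max(540, 690) = 690
Overlap end = min(630, 810) = 630
Overlap = max(0, 630 - 690) = 0 min


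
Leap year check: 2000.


Rules: divisible by 4 AND (not by 100 OR by 400)
2000 ÷ 4 = 500 exactly → divisible by 4
2000 ÷ 100 = 20 exactly → divisible by 100
2000 ÷ 400 = 5 exactly → divisible by 400
Divisible by 400 → leap year

Yes


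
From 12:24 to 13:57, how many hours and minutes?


1h 33m

End time in minutes: 13×60 + 57 = 837
Start time in minutes: 12×60 + 24 = 744
Difference = 837 - 744 = 93 minutes
= 1 hours 33 minutes


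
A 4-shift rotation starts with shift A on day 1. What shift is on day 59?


Shift C

Shifts: A, B, C, D
Start: A (index 0)
Day 59: (0 + 59 - 1) mod 4
= 58 mod 4
= 2
Index 2 → shift C


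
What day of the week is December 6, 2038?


Monday

Zeller's congruence:
q=6, m=12, k=38, j=20
h = (6 + ⌊13×13/5⌋ + 38 + ⌊38/4⌋ + ⌊20/4⌋ - 2×20) mod 7
= (6 + 33 + 38 + 9 + 5 - 40) mod 7
= 51 mod 7 = 2
h=2 → Monday


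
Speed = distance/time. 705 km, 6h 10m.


Distance: 705 km
Time: 6h 10m = 370 min = 370/60 = 37/6 hours
Speed = 705 ÷ (37/6) = 705 × 6 / 37 = 4230/37 ≈ 114.3 km/h

114.3 km/h


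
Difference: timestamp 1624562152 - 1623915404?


Difference = 1624562152 - 1623915404 = 646748 seconds
In hours: 646748 / 3600 ≈ 179.7
In days: 646748 / 86400 ≈ 7.49

646748 seconds (179.7 hours / 7.49 days)


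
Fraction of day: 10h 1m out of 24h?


Total minutes: 10×60 + 1 = 601
Day = 24×60 = 1440 minutes
Fraction = 601/1440 ≈ 0.4174
As a percentage: 601/1440 × 100 ≈ 41.74%

0.4174 (41.74%)


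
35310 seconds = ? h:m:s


9h 48m 30s

Hours: 35310 ÷ 3600 = 9 remainder 2910
Minutes: 2910 ÷ 60 = 48 remainder 30
Seconds: 30


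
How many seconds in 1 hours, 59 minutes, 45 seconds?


7185 seconds

Hours: 1 × 3600 = 3600
Minutes: 59 × 60 = 3540
Seconds: 45
Total = 3600 + 3540 + 45 = 7185


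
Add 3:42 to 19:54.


Start: 1194 minutes from midnight
Add: 222 minutes
Total: 1416 minutes
Hours: 1416 ÷ 60 = 23 remainder 36

23:36


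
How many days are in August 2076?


31 days

Month: August (month 8)
August has 31 days


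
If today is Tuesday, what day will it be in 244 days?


Monday

Start: Tuesday (index 1)
(1 + 244) mod 7
= 245 mod 7
= 0
Index 0 → Monday


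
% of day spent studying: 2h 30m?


Time: 150 minutes
Day: 1440 minutes
Percentage = (150/1440) × 100 ≈ 10.4%

10.4%


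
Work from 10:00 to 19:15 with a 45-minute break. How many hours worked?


8h 30m (510 minutes)

Total time = (19×60+15) - (10×60+0)
= 1155 - 600 = 555 min
Minus break: 555 - 45 = 510 min
= 8h 30m


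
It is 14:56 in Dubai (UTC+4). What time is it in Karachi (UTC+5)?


15:56

Time difference = UTC+5 - UTC+4 = +1 hours
New hour = (14 + 1) mod 24
= 15 mod 24 = 15
Minutes unchanged → 15:56


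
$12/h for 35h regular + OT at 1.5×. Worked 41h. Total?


$528.00

Regular: 35h × $12 = $420.00
Overtime: 41 - 35 = 6h
OT pay: 6h × $12 × 1.5 = $108.00
Total = $420.00 + $108.00 = $528.00


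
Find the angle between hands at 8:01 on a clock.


Hour hand = 8×30 + 1×0.5 = 240.5°
Minute hand = 1×6 = 6°
Difference = |240.5 - 6| = 234.5°
Since > 180°: 360 - 234.5 = 125.5°

125.5°


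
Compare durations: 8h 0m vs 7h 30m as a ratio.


16:15 (1.07)

Duration 1: 480 minutes
Duration 2: 450 minutes
Ratio = 480:450
GCD = 30
Simplified = 16:15
As a decimal: 16/15 ≈ 1.07


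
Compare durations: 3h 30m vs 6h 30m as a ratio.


7:13 (0.54)

Duration 1: 210 minutes
Duration 2: 390 minutes
Ratio = 210:390
GCD = 30
Simplified = 7:13
As a decimal: 7/13 ≈ 0.54


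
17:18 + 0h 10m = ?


Start: 1038 minutes from midnight
Add: 10 minutes
Total: 1048 minutes
Hours: 1048 ÷ 60 = 17 remainder 28

17:28


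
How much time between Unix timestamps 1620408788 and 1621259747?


Difference = 1621259747 - 1620408788 = 850959 seconds
In hours: 850959 / 3600 ≈ 236.4
In days: 850959 / 86400 ≈ 9.85

850959 seconds (236.4 hours / 9.85 days)


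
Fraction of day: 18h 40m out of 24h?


Total minutes: 18×60 + 40 = 1120
Day = 24×60 = 1440 minutes
Fraction = 1120/1440 ≈ 0.7778
As a percentage: 1120/1440 × 100 ≈ 77.78%

0.7778 (77.78%)


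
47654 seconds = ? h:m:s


13h 14m 14s

Hours: 47654 ÷ 3600 = 13 remainder 854
Minutes: 854 ÷ 60 = 14 remainder 14
Seconds: 14


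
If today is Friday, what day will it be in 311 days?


Monday

Start: Friday (index 4)
(4 + 311) mod 7
= 315 mod 7
= 0
Index 0 → Monday


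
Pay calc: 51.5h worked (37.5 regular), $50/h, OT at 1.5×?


$2925.00

Regular: 37.5h × $50 = $1875.00
Overtime: 51.5 - 37.5 = 14.0h
OT pay: 14.0h × $50 × 1.5 = $1050.00
Total = $1875.00 + $1050.00 = $2925.00


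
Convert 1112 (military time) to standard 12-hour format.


Hour: 11
11 < 12 → AM

11:12 AM


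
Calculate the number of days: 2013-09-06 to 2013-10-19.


From September 6, 2013 to October 19, 2013
Rest of September 2013: 30 - 6 = 24
Days into October 2013: 19
Total = 24 + 19 = 43 days

43 days


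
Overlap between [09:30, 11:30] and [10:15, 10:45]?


30 minutes

Meeting A: 570-690 (in minutes from midnight)
Meeting B: 615-645
Overlap start = max(570, 615) = 615
Overlap end = min(690, 645) = 645
Overlap = max(0, 645 - 615) = 30 min


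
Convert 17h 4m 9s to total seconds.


61449 seconds

Hours: 17 × 3600 = 61200
Minutes: 4 × 60 = 240
Seconds: 9
Total = 61200 + 240 + 9 = 61449


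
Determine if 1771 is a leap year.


Rules: divisible by 4 AND (not by 100 OR by 400)
1771 ÷ 4 = 442 remainder 3 → not divisible by 4
Not divisible by 4 → not a leap year

No


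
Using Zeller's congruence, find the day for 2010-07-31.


Zeller's congruence:
q=31, m=7, k=10, j=20
h = (31 + ⌊13×8/5⌋ + 10 + ⌊10/4⌋ + ⌊20/4⌋ - 2×20) mod 7
= (31 + 20 + 10 + 2 + 5 - 40) mod 7
= 28 mod 7 = 0
h=0 → Saturday

Saturday


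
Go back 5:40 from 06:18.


00:38

Start: 378 minutes from midnight
Subtract: 340 minutes
Remaining: 378 - 340 = 38
Hours: 0, Minutes: 38


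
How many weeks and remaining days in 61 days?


8 weeks 5 days

Weeks: 61 ÷ 7 = 8 remainder 5


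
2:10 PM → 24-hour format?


Input: 2:10 PM
PM: 2 + 12 = 14

14:10


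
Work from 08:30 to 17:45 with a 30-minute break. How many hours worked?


8h 45m (525 minutes)

Total time = (17×60+45) - (8×60+30)
= 1065 - 510 = 555 min
Minus break: 555 - 30 = 525 min
= 8h 45m


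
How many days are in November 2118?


Month: November (month 11)
November has 30 days

30 days


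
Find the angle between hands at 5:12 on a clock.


84.0°

Hour hand = 5×30 + 12×0.5 = 156.0°
Minute hand = 12×6 = 72°
Difference = |156.0 - 72| = 84.0°


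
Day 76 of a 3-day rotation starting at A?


Shift A

Shifts: A, B, C
Start: A (index 0)
Day 76: (0 + 76 - 1) mod 3
= 75 mod 3
= 0
Index 0 → shift A


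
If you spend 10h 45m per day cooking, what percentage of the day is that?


Time: 645 minutes
Day: 1440 minutes
Percentage = (645/1440) × 100 ≈ 44.8%

44.8%


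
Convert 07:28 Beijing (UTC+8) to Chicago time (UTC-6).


Time difference = UTC-6 - UTC+8 = -14 hours
New hour = (7 -14) mod 24
= -7 mod 24 = 17
Minutes unchanged → 17:28; -7 < 0 → previous day

17:28 (previous day)


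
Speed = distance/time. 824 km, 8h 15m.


Distance: 824 km
Time: 8h 15m = 495 min = 495/60 = 33/4 hours
Speed = 824 ÷ (33/4) = 824 × 4 / 33 = 3296/33 ≈ 99.9 km/h

99.9 km/h


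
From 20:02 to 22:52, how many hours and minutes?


2h 50m

End time in minutes: 22×60 + 52 = 1372
Start time in minutes: 20×60 + 2 = 1202
Difference = 1372 - 1202 = 170 minutes
= 2 hours 50 minutes


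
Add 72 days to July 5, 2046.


September 15, 2046

Start: July 5, 2046
Add 72 days
July 5 → August 1: 31 - 5 + 1 = 27 days (72 - 27 = 45 left)
August 1 → September 1: 31 - 1 + 1 = 31 days (45 - 31 = 14 left)
September 1 + 14 = September 15, 2046


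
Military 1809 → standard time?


6:09 PM

Hour: 18
18 - 12 = 6 → PM


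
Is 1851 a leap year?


No

Rules: divisible by 4 AND (not by 100 OR by 400)
1851 ÷ 4 = 462 remainder 3 → not divisible by 4
Not divisible by 4 → not a leap year


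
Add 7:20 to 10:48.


Start: 648 minutes from midnight
Add: 440 minutes
Total: 1088 minutes
Hours: 1088 ÷ 60 = 18 remainder 8

18:08


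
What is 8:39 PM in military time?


Input: 8:39 PM
PM: 8 + 12 = 20

20:39


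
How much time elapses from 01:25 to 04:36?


End time in minutes: 4×60 + 36 = 276
Start time in minutes: 1×60 + 25 = 85
Difference = 276 - 85 = 191 minutes
= 3 hours 11 minutes

3h 11m


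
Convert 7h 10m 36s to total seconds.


25836 seconds

Hours: 7 × 3600 = 25200
Minutes: 10 × 60 = 600
Seconds: 36
Total = 25200 + 600 + 36 = 25836


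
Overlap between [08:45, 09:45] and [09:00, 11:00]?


45 minutes

Meeting A: 525-585 (in minutes from midnight)
Meeting B: 540-660
Overlap start = max(525, 540) = 540
Overlap end = min(585, 660) = 585
Overlap = max(0, 585 - 540) = 45 min


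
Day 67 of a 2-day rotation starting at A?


Shift A

Shifts: A, B
Start: A (index 0)
Day 67: (0 + 67 - 1) mod 2
= 66 mod 2
= 0
Index 0 → shift A


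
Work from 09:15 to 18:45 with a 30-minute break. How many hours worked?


9h 0m (540 minutes)

Total time = (18×60+45) - (9×60+15)
= 1125 - 555 = 570 min
Minus break: 570 - 30 = 540 min
= 9h 0m


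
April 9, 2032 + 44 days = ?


Start: April 9, 2032
Add 44 days
April 9 → May 1: 30 - 9 + 1 = 22 days (44 - 22 = 22 left)
May 1 + 22 = May 23, 2032

May 23, 2032


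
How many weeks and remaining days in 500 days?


71 weeks 3 days

Weeks: 500 ÷ 7 = 71 remainder 3


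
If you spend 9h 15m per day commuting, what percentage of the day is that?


Time: 555 minutes
Day: 1440 minutes
Percentage = (555/1440) × 100 ≈ 38.5%

38.5%


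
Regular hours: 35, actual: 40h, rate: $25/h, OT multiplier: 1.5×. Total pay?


Regular: 35h × $25 = $875.00
Overtime: 40 - 35 = 5h
OT pay: 5h × $25 × 1.5 = $187.50
Total = $875.00 + $187.50 = $1062.50

$1062.50


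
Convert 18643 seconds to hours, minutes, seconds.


Hours: 18643 ÷ 3600 = 5 remainder 643
Minutes: 643 ÷ 60 = 10 remainder 43
Seconds: 43

5h 10m 43s


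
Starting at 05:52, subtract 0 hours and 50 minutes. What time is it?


Start: 352 minutes from midnight
Subtract: 50 minutes
Remaining: 352 - 50 = 302
Hours: 5, Minutes: 2

05:02


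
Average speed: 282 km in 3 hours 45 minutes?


Distance: 282 km
Time: 3h 45m = 225 min = 225/60 = 15/4 hours
Speed = 282 ÷ (15/4) = 282 × 4 / 15 = 1128/15 = 75.2 km/h

75.2 km/h
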